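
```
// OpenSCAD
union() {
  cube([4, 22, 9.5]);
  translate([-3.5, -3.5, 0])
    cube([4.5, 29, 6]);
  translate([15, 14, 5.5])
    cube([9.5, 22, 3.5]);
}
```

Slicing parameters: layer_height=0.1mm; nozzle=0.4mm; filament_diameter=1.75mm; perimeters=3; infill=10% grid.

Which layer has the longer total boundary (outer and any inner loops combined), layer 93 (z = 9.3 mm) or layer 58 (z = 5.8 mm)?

Layer 93 (z = 9.3): the cube (footprint 4×22) is included at this height (perimeter 52.00 mm); the cube at (-3.5, -3.5) does not reach this height (z outside [0, 6]); the cube at (15, 14) is not intersected at this z (z outside [5.5, 9]); Combining (union): only the 4×22 cube is present, so the union is just that shape — boundary = 52.00 mm. So its perimeter = 52.00 mm. Layer 58 (z = 5.8): the cube (footprint 4×22) is included at this height (perimeter 52.00 mm); the cube at (-3.5, -3.5) is present — its section is the full 4.5×29 rectangle (perimeter 67.00 mm); the 9.5×22 cube at (15, 14) contributes its full rectangle (perimeter 63.00 mm); Taking the union: the regions partially overlap (shared area 22.00 mm²), so the edge portions inside another operand are dropped and the merged outline is re-measured after clipping — boundary = 136.00 mm. So its perimeter = 136.00 mm. Layer 58 is larger (136.00 vs 52.00 mm).

layer 58 (z = 5.8 mm)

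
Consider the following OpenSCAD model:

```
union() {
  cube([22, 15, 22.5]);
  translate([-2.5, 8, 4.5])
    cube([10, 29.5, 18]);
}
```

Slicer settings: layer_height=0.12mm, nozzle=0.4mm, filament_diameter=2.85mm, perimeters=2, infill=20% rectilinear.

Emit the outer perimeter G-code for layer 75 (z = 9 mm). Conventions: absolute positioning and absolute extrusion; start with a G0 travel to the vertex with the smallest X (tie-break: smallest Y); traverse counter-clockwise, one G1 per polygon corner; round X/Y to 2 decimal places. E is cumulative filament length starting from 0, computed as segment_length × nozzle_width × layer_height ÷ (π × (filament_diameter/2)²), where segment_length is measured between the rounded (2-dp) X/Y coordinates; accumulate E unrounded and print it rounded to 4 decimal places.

At z = 9 mm: the cube is present — its section is the full 22×15 rectangle; the cube at (-2.5, 8) (footprint 10×29.5) is included at this height; Merging all regions: the regions partially overlap (shared area 52.50 mm²), so overlapping operands fuse into one piece — 1 connected region. The outline is a single polygon with 8 vertices. Extrusion per mm of travel: 0.4 × 0.12 / (π × 1.425²) = 0.007524. Accumulating E over each segment gives final E = 0.9330.

G0 X-2.50 Y8.00 Z9.00
G1 X0.00 Y8.00 E0.0188
G1 X0.00 Y0.00 E0.0790
G1 X22.00 Y0.00 E0.2445
G1 X22.00 Y15.00 E0.3574
G1 X7.50 Y15.00 E0.4665
G1 X7.50 Y37.50 E0.6358
G1 X-2.50 Y37.50 E0.7110
G1 X-2.50 Y8.00 E0.9330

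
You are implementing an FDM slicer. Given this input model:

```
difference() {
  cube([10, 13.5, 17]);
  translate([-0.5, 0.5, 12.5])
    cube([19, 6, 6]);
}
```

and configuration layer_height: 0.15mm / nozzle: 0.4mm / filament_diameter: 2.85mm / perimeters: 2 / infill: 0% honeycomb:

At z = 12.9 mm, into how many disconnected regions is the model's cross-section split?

At z = 12.9 mm: the cube (footprint 10×13.5) is included at this height; the cube at (-0.5, 0.5) (footprint 19×6) is included at this height; After the difference (first − rest): starting from the 10×13.5 cube, the 19×6 cube at (-0.5, 0.5) partially overlaps it — only the 60.00 mm² overlap (of its 114.00 mm²) is removed, clipping the outline — 2 connected regions. The result has 2 disconnected regions.

2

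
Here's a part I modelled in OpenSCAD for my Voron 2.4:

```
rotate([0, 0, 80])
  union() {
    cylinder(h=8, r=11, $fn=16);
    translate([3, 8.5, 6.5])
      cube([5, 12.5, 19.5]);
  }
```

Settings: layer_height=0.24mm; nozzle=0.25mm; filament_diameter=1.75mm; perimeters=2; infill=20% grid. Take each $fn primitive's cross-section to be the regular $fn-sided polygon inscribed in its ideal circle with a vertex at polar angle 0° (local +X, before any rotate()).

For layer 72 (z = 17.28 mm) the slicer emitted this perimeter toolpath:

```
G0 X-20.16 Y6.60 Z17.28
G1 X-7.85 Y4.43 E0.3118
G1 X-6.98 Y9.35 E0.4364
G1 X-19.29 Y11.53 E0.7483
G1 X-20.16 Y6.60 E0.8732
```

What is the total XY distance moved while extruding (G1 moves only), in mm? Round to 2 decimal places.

35.00 mm

Sum the Euclidean lengths of each G1 segment: total = 35.00 mm.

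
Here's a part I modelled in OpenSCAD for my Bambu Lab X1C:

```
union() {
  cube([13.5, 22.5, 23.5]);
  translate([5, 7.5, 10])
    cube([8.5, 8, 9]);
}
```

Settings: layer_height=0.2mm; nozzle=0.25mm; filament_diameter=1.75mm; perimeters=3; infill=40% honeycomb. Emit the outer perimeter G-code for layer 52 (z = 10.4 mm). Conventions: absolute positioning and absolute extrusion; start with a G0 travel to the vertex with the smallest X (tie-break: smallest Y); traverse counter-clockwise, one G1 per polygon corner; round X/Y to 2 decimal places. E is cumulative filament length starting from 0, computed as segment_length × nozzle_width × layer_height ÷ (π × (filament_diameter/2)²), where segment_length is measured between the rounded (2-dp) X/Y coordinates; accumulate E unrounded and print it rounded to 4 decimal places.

At z = 10.4 mm: the cube (footprint 13.5×22.5) is included at this height; the 8.5×8 cube at (5, 7.5) contributes its full rectangle; Merging all regions: the 8.5×8 cube at (5, 7.5) lies entirely inside the 13.5×22.5 cube, so the union is just the 13.5×22.5 cube — 1 connected region. The outline is a single polygon with 4 vertices. Extrusion per mm of travel: 0.25 × 0.2 / (π × 0.875²) = 0.020788. Accumulating E over each segment gives final E = 1.4967.

G0 X0.00 Y0.00 Z10.40
G1 X13.50 Y0.00 E0.2806
G1 X13.50 Y22.50 E0.7484
G1 X0.00 Y22.50 E1.0290
G1 X0.00 Y0.00 E1.4967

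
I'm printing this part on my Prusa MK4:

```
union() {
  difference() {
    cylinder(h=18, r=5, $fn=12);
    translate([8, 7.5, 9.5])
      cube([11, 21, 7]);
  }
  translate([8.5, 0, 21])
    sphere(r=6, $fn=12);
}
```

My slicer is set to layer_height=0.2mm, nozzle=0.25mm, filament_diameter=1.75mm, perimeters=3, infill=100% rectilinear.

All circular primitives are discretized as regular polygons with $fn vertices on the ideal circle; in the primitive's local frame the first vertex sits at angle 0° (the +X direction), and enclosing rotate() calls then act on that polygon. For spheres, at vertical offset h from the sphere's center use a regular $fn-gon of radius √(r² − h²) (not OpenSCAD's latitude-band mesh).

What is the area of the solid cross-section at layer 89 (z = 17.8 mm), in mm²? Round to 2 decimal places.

At z = 17.8 mm: the r=5 cylinder contributes a regular 12-gon of circumradius 5 (area = (12/2)·5.000²·sin(360°/12) = 75.00 mm²); the cube at (8, 7.5) is not intersected at this z (z outside [9.5, 16.5]); After the difference (first − rest): none of the subtracted shapes is present at this height, so the r=5 cylinder is unchanged — area = 75.00 mm²; the sphere at (8.5, 0): section is a regular 12-gon, circumradius = √(r²−h²) = √(6²−3.2²) = 5.075 (area = (12/2)·5.075²·sin(360°/12) = 77.28 mm²); Merging all regions: the regions partially overlap — summed areas 152.28 mm² minus the doubly-counted overlap 4.56 mm² gives 147.72 mm² — area = 147.72 mm². Overall, the cross-section is a single solid region. Net area = 147.72 mm².

147.72 mm²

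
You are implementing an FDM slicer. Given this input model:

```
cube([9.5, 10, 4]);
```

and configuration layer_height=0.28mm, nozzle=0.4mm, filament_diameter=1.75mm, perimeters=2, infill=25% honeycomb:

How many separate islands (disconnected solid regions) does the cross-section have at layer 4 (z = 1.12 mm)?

1

At z = 1.12 mm: the cube is present — its section is the full 9.5×10 rectangle. Overall, the cross-section is a single solid region. Island count = 1.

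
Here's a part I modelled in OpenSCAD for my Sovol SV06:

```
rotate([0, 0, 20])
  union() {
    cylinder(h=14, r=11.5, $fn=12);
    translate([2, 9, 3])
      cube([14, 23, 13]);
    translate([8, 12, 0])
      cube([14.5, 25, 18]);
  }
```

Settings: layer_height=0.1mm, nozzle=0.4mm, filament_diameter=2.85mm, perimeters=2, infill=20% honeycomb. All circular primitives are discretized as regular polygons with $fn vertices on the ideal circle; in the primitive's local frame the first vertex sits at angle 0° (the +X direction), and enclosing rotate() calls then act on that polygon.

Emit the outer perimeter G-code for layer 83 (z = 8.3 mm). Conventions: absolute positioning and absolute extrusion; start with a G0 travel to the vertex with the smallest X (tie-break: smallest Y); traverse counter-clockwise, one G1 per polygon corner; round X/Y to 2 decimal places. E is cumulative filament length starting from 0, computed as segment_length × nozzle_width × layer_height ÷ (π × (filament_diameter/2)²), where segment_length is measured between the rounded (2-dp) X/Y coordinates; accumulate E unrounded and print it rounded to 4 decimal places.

G0 X-11.33 Y2.00 Z8.30
G1 X-10.81 Y-3.93 E0.0373
G1 X-7.39 Y-8.81 E0.0747
G1 X-2.00 Y-11.33 E0.1120
G1 X3.93 Y-10.81 E0.1493
G1 X8.81 Y-7.39 E0.1867
G1 X11.33 Y-2.00 E0.2240
G1 X10.81 Y3.93 E0.2613
G1 X7.39 Y8.81 E0.2987
G1 X3.23 Y10.75 E0.3275
G1 X11.96 Y13.93 E0.3857
G1 X10.93 Y16.75 E0.4045
G1 X17.04 Y18.97 E0.4453
G1 X8.49 Y42.46 E0.6020
G1 X-5.14 Y37.50 E0.6930
G1 X-3.43 Y32.81 E0.7243
G1 X-9.07 Y30.75 E0.7619
G1 X-1.87 Y10.99 E0.8938
G1 X-3.93 Y10.81 E0.9068
G1 X-8.81 Y7.39 E0.9441
G1 X-11.33 Y2.00 E0.9814

At z = 8.3 mm: the cylinder: section is a regular 12-gon, circumradius r=11.5; the cube at (2, 9) (footprint 14×23) is included at this height; the cube at (8, 12) is present — its section is the full 14.5×25 rectangle; Combining (union): the regions partially overlap (shared area 165.94 mm²), so overlapping operands fuse into one piece — 1 connected region; (rotated 20° about Z; rotation is an isometry so areas/perimeters/island counts are preserved). The outline is a single polygon with 20 vertices. Extrusion per mm of travel: 0.4 × 0.1 / (π × 1.425²) = 0.006270. Accumulating E over each segment gives final E = 0.9814.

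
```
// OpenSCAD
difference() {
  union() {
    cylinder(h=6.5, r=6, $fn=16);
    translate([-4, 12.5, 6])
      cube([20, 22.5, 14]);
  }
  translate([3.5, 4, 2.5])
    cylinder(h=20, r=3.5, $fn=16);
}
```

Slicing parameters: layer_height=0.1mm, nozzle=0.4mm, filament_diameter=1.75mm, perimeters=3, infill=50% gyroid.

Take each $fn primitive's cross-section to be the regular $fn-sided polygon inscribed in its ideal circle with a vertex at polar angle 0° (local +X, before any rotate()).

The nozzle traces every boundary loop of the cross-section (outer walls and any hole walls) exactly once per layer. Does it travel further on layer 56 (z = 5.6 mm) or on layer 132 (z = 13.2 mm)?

layer 132 (z = 13.2 mm)

Layer 56 (z = 5.6): the r=6 cylinder contributes a regular 16-gon of circumradius 6 (perimeter = 2·16·6.000·sin(180°/16) = 37.46 mm); the cube at (-4, 12.5) is absent (z outside [6, 20]); Taking the union: only the r=6 cylinder is present, so the union is just that shape — boundary = 37.46 mm; the r=3.5 cylinder at (3.5, 4) gives a regular 16-gon of circumradius 3.5 (constant along its height) (perimeter = 2·16·3.500·sin(180°/16) = 21.85 mm); After the difference (first − rest): starting from the result so far, the r=3.5 cylinder at (3.5, 4) partially overlaps it — only the 20.49 mm² overlap (of its 37.50 mm²) is removed, clipping the outline — boundary = 40.03 mm. So its perimeter = 40.03 mm. Layer 132 (z = 13.2): the cylinder is not intersected at this z (z outside [0, 6.5]); the 20×22.5 cube at (-4, 12.5) contributes its full rectangle (perimeter 85.00 mm); Combining (union): only the 20×22.5 cube at (-4, 12.5) is present, so the union is just that shape — boundary = 85.00 mm; the cylinder at (3.5, 4): section is a regular 16-gon, circumradius r=3.5 (perimeter = 2·16·3.500·sin(180°/16) = 21.85 mm); After the difference (first − rest): starting from that combined region, the r=3.5 cylinder at (3.5, 4) misses the remaining region (no effect) — boundary = 85.00 mm. So its perimeter = 85.00 mm. Layer 132 is larger (85.00 vs 40.03 mm).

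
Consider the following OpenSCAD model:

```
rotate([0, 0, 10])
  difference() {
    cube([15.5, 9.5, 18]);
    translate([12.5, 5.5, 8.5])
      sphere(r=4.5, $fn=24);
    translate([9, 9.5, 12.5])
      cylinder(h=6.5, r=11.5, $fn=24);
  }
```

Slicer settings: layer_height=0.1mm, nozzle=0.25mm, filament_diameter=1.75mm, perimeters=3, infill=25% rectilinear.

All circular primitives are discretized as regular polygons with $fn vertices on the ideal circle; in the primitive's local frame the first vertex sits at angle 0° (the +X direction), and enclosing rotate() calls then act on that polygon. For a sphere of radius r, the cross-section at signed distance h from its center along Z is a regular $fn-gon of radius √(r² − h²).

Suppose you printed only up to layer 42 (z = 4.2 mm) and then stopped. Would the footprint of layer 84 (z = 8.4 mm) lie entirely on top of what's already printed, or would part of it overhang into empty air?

entirely on top

Compare the two slices. At z = 4.2: the cube (footprint 15.5×9.5) is included at this height (area 147.25 mm²); the r=4.5 sphere at (12.5, 5.5) slices to a regular 24-gon of circumradius 1.327 (√(r²−h²) with h=4.3 from center) (area = (24/2)·1.327²·sin(360°/24) = 5.47 mm²); the cylinder at (9, 9.5) is not intersected at this z (z outside [12.5, 19]); Subtracting the remaining from the first: starting from the 15.5×9.5 cube (147.25 mm²), the r=4.5 sphere at (12.5, 5.5) lies wholly inside it (removes its full 5.47 mm² and its 8.31 mm outline becomes a hole wall) — area = 141.78 mm²; (rotated 10° about Z; rotation is an isometry so areas/perimeters/island counts are preserved). At z = 8.4: the cube is present — its section is the full 15.5×9.5 rectangle (area 147.25 mm²); the sphere at (12.5, 5.5): section is a regular 24-gon, circumradius = √(r²−h²) = √(4.5²−0.1²) = 4.499 (area = (24/2)·4.499²·sin(360°/24) = 62.86 mm²); the cylinder at (9, 9.5) does not reach this height (z outside [12.5, 19]); Subtracting the remaining from the first: starting from the 15.5×9.5 cube (147.25 mm²), the r=4.5 sphere at (12.5, 5.5) partially overlaps it — only the 54.82 mm² overlap (of its 62.86 mm²) is removed, clipping the outline — area = 92.43 mm²; (whole slice rotated 10° about Z — lengths, areas and connectivity unchanged). Checking containment: the cross-section at z = 8.4 is a subset of the cross-section at z = 4.2.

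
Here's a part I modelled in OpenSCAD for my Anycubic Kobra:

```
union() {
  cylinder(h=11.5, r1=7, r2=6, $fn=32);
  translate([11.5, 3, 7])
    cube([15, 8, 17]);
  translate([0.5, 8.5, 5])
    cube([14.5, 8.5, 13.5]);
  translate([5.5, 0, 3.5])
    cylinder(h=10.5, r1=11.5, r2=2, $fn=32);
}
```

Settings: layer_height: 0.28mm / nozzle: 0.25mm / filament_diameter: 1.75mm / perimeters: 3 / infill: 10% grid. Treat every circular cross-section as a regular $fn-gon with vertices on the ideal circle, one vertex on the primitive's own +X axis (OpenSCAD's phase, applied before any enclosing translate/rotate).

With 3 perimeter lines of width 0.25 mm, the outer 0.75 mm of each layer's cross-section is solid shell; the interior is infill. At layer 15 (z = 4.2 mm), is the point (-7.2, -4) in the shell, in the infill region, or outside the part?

outside

At z = 4.2 mm: the cone: at t=0.365 of its height the radius interpolates to r₁+(r₂−r₁)t = 6.635, giving a regular 32-gon of that circumradius; the cube at (11.5, 3) does not reach this height (z outside [7, 24]); the cube at (0.5, 8.5) does not reach this height (z outside [5, 18.5]); the cone at (5.5, 0) contributes a regular 32-gon of circumradius 10.867 (interpolated between r1=11.5 and r2=2 at t=0.067); Combining (union): the regions partially overlap (shared area 127.53 mm²), so overlapping operands fuse into one piece — 1 connected region. Overall, the cross-section is a single solid region. The nearest boundary edge runs (-5.52, -3.69)→(-6.13, -2.54); distance from the point to it = 1.63 mm. The point is not inside any of the regions above, so it lies outside the cross-section (1.63 mm from the nearest boundary).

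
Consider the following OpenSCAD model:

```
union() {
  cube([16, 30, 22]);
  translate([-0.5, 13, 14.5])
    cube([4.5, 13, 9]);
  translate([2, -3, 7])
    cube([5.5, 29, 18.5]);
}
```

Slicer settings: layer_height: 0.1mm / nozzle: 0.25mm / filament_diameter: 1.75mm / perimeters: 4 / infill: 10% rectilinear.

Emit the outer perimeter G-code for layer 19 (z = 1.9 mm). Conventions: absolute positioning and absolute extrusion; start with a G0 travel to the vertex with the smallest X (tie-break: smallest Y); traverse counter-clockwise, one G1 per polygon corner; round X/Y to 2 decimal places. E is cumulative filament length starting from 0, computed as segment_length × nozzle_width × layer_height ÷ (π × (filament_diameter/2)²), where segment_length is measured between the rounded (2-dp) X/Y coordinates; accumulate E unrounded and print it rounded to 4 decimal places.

At z = 1.9 mm: the cube is present — its section is the full 16×30 rectangle; the cube at (-0.5, 13) is absent (z outside [14.5, 23.5]); the cube at (2, -3) is absent (z outside [7, 25.5]); Merging all regions: only the 16×30 cube is present, so the union is just that shape — 1 connected region. The outline is a single polygon with 4 vertices. Extrusion per mm of travel: 0.25 × 0.1 / (π × 0.875²) = 0.010394. Accumulating E over each segment gives final E = 0.9562.

G0 X0.00 Y0.00 Z1.90
G1 X16.00 Y0.00 E0.1663
G1 X16.00 Y30.00 E0.4781
G1 X0.00 Y30.00 E0.6444
G1 X0.00 Y0.00 E0.9562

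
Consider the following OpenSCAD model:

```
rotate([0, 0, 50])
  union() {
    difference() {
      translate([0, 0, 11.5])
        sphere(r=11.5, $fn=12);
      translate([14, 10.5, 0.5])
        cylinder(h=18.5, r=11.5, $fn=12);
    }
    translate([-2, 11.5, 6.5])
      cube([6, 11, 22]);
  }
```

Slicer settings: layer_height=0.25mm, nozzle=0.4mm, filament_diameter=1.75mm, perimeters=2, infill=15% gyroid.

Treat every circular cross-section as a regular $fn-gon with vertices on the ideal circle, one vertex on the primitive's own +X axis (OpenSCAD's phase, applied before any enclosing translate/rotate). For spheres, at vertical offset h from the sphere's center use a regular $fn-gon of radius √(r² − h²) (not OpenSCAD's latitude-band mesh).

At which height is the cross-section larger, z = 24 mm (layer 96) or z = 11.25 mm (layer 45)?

Layer 96 (z = 24): the sphere does not reach this height (|z−center|=12.500 > r=11.5); the cylinder at (14, 10.5) does not reach this height (z outside [0.5, 19]); After the difference (first − rest): the first operand is absent here, so nothing remains; the cube at (-2, 11.5) (footprint 6×11) is included at this height (area 66.00 mm²); Taking the union: only the 6×11 cube at (-2, 11.5) is present, so the union is just that shape — area = 66.00 mm²; (rotated 50° about Z; rotation is an isometry so areas/perimeters/island counts are preserved). So its area = 66.00 mm². Layer 45 (z = 11.25): the r=11.5 sphere slices to a regular 12-gon of circumradius 11.497 (√(r²−h²) with h=0.25 from center) (area = (12/2)·11.497²·sin(360°/12) = 396.56 mm²); the cylinder at (14, 10.5): section is a regular 12-gon, circumradius r=11.5 (area = (12/2)·11.500²·sin(360°/12) = 396.75 mm²); After the difference (first − rest): starting from the r=11.5 sphere (396.56 mm²), the r=11.5 cylinder at (14, 10.5) partially overlaps it — only the 47.98 mm² overlap (of its 396.75 mm²) is removed, clipping the outline — area = 348.58 mm²; the 6×11 cube at (-2, 11.5) contributes its full rectangle (area 66.00 mm²); Merging all regions: the 2 present regions are separate (no shared area or edge), so areas and boundary lengths simply add and each stays a separate island — area = 414.58 mm²; (whole slice rotated 50° about Z — lengths, areas and connectivity unchanged). So its area = 414.58 mm². Layer 45 is larger (414.58 vs 66.00 mm²).

layer 45 (z = 11.25 mm)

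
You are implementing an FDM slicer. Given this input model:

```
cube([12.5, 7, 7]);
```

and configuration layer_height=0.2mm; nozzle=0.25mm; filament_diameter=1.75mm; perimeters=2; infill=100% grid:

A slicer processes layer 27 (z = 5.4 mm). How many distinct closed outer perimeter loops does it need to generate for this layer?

At z = 5.4 mm: the cube (footprint 12.5×7) is included at this height. The result has 1 disconnected region.

1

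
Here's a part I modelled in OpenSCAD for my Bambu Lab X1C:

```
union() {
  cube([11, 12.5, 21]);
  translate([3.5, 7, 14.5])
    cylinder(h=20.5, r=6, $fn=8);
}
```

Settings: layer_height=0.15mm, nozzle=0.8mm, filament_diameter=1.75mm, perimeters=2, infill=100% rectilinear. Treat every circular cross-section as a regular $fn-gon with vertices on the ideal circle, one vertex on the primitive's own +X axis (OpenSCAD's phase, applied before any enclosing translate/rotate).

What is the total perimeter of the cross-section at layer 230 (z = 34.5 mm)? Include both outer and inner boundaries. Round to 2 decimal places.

At z = 34.5 mm: the cube does not reach this height (z outside [0, 21]); the r=6 cylinder at (3.5, 7) contributes a regular 8-gon of circumradius 6 (perimeter = 2·8·6.000·sin(180°/8) = 36.74 mm); Combining (union): only the r=6 cylinder at (3.5, 7) is present, so the union is just that shape — boundary = 36.74 mm. Overall, the cross-section is a single solid region. Total boundary length (outer) = 36.74 mm.

36.74 mm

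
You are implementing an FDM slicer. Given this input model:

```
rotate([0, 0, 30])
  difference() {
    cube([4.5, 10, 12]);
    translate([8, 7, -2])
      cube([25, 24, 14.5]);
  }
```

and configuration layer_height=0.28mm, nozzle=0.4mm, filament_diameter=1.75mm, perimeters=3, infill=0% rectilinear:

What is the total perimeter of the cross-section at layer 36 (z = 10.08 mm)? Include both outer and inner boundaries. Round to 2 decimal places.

29.00 mm

At z = 10.08 mm: the cube is present — its section is the full 4.5×10 rectangle (perimeter 29.00 mm); the 25×24 cube at (8, 7) contributes its full rectangle (perimeter 98.00 mm); Taking the first minus the rest: starting from the 4.5×10 cube, the 25×24 cube at (8, 7) misses the remaining region (no effect) — boundary = 29.00 mm; (whole slice rotated 30° about Z — lengths, areas and connectivity unchanged). Overall, the cross-section is a single solid region. Total boundary length (outer) = 29.00 mm.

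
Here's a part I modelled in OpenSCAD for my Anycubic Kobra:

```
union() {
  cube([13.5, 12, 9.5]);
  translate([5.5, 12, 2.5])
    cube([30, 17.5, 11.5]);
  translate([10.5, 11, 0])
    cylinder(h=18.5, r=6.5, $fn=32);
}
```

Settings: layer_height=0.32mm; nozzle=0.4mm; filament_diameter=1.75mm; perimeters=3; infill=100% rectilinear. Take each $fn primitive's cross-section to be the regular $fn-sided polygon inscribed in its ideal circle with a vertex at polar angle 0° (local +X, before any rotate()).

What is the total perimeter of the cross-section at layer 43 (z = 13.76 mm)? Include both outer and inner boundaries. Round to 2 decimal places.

106.35 mm

At z = 13.76 mm: the cube is not intersected at this z (z outside [0, 9.5]); the cube at (5.5, 12) is present — its section is the full 30×17.5 rectangle (perimeter 95.00 mm); the r=6.5 cylinder at (10.5, 11) gives a regular 32-gon of circumradius 6.5 (constant along its height) (perimeter = 2·32·6.500·sin(180°/32) = 40.78 mm); Taking the union: the regions partially overlap (shared area 50.32 mm²), so the edge portions inside another operand are dropped and the merged outline is re-measured after clipping — boundary = 106.35 mm. Overall, the cross-section is a single solid region. Total boundary length (outer) = 106.35 mm.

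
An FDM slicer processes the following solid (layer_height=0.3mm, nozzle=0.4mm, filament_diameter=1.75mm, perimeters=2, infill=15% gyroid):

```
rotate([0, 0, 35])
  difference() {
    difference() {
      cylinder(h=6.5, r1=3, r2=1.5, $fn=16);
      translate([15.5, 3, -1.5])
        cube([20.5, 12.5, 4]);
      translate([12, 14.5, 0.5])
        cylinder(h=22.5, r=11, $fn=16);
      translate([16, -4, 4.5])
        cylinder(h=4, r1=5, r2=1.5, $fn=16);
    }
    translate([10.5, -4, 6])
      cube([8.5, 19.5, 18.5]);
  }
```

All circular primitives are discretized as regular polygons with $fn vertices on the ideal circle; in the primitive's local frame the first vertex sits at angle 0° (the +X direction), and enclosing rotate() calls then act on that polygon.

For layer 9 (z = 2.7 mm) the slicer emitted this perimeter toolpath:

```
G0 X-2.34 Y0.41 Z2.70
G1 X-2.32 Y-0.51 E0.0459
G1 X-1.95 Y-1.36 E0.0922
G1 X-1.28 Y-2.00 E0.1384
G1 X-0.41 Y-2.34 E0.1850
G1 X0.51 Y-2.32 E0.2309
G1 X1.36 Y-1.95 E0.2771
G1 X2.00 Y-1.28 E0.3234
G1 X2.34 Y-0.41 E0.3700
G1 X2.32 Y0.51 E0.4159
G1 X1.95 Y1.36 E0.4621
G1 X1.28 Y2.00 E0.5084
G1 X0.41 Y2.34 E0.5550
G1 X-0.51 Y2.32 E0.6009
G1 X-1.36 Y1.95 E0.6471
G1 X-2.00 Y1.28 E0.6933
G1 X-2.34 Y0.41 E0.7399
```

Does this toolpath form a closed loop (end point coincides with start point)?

yes

Start point (G0): (-2.34, 0.41). End point (last G1): the path returns to the start — closed.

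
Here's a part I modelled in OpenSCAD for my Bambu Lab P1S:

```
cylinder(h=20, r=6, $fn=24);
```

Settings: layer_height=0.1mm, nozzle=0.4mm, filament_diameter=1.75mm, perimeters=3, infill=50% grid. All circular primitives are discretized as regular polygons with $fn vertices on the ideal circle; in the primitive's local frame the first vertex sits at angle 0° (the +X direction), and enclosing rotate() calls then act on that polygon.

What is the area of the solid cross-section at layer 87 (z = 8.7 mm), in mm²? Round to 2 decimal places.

111.81 mm²

At z = 8.7 mm: the cylinder: section is a regular 24-gon, circumradius r=6 (area = (24/2)·6.000²·sin(360°/24) = 111.81 mm²). Overall, the cross-section is a single solid region. Net area = 111.81 mm².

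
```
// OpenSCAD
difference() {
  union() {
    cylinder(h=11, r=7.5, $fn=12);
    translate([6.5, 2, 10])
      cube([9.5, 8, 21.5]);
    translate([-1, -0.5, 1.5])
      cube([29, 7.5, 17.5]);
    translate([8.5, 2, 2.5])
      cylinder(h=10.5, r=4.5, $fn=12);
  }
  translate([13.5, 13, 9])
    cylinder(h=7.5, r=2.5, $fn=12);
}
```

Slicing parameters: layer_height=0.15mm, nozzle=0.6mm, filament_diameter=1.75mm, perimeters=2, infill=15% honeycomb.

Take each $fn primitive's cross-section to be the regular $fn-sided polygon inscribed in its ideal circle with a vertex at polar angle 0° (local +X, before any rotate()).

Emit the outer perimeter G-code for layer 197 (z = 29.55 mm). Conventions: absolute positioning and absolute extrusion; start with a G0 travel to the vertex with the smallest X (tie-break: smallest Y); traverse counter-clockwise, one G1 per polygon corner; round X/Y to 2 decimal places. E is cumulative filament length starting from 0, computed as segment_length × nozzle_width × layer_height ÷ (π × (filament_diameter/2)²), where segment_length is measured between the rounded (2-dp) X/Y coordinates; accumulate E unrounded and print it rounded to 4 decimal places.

G0 X6.50 Y2.00 Z29.55
G1 X16.00 Y2.00 E0.3555
G1 X16.00 Y10.00 E0.6548
G1 X6.50 Y10.00 E1.0103
G1 X6.50 Y2.00 E1.3096

At z = 29.55 mm: the cylinder does not reach this height (z outside [0, 11]); the 9.5×8 cube at (6.5, 2) contributes its full rectangle; the cube at (-1, -0.5) does not reach this height (z outside [1.5, 19]); the cylinder at (8.5, 2) does not reach this height (z outside [2.5, 13]); Taking the union: only the 9.5×8 cube at (6.5, 2) is present, so the union is just that shape — 1 connected region; the cylinder at (13.5, 13) is not intersected at this z (z outside [9, 16.5]); Subtracting the remaining from the first: none of the subtracted shapes is present at this height, so that combined region is unchanged — 1 connected region. The outline is a single polygon with 4 vertices. Extrusion per mm of travel: 0.6 × 0.15 / (π × 0.875²) = 0.037418. Accumulating E over each segment gives final E = 1.3096.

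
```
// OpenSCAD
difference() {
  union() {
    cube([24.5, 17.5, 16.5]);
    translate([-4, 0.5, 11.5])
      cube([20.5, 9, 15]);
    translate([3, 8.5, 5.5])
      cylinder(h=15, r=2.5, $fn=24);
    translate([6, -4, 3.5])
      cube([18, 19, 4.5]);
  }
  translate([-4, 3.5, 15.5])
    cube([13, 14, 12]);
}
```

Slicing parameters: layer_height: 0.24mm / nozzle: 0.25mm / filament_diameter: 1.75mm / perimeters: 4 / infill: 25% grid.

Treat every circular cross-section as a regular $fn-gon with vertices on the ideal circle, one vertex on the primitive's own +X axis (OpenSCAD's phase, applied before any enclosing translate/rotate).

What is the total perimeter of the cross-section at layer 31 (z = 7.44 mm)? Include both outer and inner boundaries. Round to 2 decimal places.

At z = 7.44 mm: the cube is present — its section is the full 24.5×17.5 rectangle (perimeter 84.00 mm); the cube at (-4, 0.5) is absent (z outside [11.5, 26.5]); the r=2.5 cylinder at (3, 8.5) gives a regular 24-gon of circumradius 2.5 (constant along its height) (perimeter = 2·24·2.500·sin(180°/24) = 15.66 mm); the cube at (6, -4) is present — its section is the full 18×19 rectangle (perimeter 74.00 mm); Combining (union): the regions partially overlap (shared area 289.41 mm²), so the edge portions inside another operand are dropped and the merged outline is re-measured after clipping — boundary = 92.00 mm; the cube at (-4, 3.5) is absent (z outside [15.5, 27.5]); Taking the first minus the rest: none of the subtracted shapes is present at this height, so that combined region is unchanged — boundary = 92.00 mm. Overall, the cross-section is a single solid region. Total boundary length (outer) = 92.00 mm.

92.00 mm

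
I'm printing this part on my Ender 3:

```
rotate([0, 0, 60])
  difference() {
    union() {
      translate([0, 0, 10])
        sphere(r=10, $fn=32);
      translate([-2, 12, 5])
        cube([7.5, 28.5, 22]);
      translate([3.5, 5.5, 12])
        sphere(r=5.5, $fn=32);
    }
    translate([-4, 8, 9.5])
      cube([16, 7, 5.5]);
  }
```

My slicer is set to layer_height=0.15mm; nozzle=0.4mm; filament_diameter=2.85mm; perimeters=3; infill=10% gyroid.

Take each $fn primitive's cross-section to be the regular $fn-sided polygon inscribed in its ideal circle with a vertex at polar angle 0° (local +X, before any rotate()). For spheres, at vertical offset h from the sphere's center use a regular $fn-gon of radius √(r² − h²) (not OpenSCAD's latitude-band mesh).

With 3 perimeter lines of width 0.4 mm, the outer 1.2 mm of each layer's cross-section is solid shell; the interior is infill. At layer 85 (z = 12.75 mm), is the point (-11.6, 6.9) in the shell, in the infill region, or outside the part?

At z = 12.75 mm: the r=10 sphere contributes a regular 32-gon of circumradius √(10²−2.75²) = 9.614; the cube at (-2, 12) (footprint 7.5×28.5) is included at this height; the r=5.5 sphere at (3.5, 5.5) slices to a regular 32-gon of circumradius 5.449 (√(r²−h²) with h=0.75 from center); Combining (union): the regions partially overlap (shared area 73.55 mm²), so overlapping operands fuse into one piece — 2 connected regions; the cube at (-4, 8) (footprint 16×7) is included at this height; Taking the first minus the rest: starting from the result so far, the 16×7 cube at (-4, 8) partially overlaps it — only the 46.63 mm² overlap (of its 112.00 mm²) is removed, clipping the outline — 2 connected regions; (rotated 60° about Z; rotation is an isometry so areas/perimeters/island counts are preserved). Overall, the cross-section has 2 separate islands. Undo the 60° rotation: the query point maps to (0.176, 13.496) in the un-rotated model frame. The nearest boundary edge runs (5.50, 15.00)→(-2.00, 15.00); distance from the point to it = 1.50 mm. The point is not inside any of the regions above, so it lies outside the cross-section (1.50 mm from the nearest boundary).

outside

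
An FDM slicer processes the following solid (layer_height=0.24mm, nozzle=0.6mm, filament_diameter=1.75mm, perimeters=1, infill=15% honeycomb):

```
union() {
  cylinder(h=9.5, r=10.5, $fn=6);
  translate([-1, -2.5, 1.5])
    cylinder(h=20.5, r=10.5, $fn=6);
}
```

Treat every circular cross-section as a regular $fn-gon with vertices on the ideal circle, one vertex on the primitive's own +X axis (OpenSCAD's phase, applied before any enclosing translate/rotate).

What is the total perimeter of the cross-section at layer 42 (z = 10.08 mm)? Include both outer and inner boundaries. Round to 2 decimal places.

63.00 mm

At z = 10.08 mm: the cylinder is absent (z outside [0, 9.5]); the r=10.5 cylinder at (-1, -2.5) gives a regular 6-gon of circumradius 10.5 (constant along its height) (perimeter = 2·6·10.500·sin(180°/6) = 63.00 mm); Taking the union: only the r=10.5 cylinder at (-1, -2.5) is present, so the union is just that shape — boundary = 63.00 mm. Overall, the cross-section is a single solid region. Total boundary length (outer) = 63.00 mm.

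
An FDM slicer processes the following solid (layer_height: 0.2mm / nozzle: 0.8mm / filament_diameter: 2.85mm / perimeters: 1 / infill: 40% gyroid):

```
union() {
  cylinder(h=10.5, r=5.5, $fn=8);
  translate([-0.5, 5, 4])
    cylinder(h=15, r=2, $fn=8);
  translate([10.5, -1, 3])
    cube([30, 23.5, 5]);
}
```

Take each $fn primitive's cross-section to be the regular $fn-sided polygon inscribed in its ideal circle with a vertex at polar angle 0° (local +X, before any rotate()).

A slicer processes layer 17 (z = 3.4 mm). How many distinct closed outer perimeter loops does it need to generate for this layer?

At z = 3.4 mm: the r=5.5 cylinder contributes a regular 8-gon of circumradius 5.5; the cylinder at (-0.5, 5) is absent (z outside [4, 19]); the 30×23.5 cube at (10.5, -1) contributes its full rectangle; Combining (union): the 2 present regions are separate (no shared area or edge), so areas and boundary lengths simply add and each stays a separate island — 2 connected regions. The result has 2 disconnected regions.

2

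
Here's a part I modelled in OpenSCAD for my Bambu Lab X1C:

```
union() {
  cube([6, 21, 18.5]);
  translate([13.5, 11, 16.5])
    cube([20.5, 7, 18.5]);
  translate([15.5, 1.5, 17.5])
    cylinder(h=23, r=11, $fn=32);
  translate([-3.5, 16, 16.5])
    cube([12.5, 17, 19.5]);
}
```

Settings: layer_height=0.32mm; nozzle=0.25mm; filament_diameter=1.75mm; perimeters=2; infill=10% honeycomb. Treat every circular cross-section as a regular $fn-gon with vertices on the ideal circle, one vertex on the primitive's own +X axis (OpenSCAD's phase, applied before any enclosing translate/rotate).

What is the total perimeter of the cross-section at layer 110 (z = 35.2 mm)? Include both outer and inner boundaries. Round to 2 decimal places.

128.00 mm

At z = 35.2 mm: the cube is not intersected at this z (z outside [0, 18.5]); the cube at (13.5, 11) is absent (z outside [16.5, 35]); the r=11 cylinder at (15.5, 1.5) contributes a regular 32-gon of circumradius 11 (perimeter = 2·32·11.000·sin(180°/32) = 69.00 mm); the cube at (-3.5, 16) is present — its section is the full 12.5×17 rectangle (perimeter 59.00 mm); Combining (union): the 2 present regions are separate (no shared area or edge), so areas and boundary lengths simply add and each stays a separate island — boundary = 128.00 mm. Overall, the cross-section has 2 separate islands. Total boundary length (outer) = 128.00 mm.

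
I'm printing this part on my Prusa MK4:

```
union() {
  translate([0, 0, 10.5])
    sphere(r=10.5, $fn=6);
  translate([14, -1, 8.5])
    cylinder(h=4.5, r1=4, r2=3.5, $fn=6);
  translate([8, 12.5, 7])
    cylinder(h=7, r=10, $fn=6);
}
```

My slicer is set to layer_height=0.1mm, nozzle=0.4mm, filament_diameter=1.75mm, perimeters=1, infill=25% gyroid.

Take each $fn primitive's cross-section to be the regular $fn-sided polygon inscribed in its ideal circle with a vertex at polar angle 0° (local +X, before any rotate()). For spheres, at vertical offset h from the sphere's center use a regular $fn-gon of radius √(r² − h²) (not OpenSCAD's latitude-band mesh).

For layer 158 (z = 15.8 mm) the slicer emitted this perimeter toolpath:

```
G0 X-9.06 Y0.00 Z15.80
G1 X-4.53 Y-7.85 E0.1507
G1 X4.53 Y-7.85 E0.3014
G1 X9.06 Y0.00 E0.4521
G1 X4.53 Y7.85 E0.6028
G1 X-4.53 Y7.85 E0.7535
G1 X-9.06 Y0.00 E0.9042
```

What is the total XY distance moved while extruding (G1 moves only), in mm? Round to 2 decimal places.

54.37 mm

Sum the Euclidean lengths of each G1 segment: total = 54.37 mm.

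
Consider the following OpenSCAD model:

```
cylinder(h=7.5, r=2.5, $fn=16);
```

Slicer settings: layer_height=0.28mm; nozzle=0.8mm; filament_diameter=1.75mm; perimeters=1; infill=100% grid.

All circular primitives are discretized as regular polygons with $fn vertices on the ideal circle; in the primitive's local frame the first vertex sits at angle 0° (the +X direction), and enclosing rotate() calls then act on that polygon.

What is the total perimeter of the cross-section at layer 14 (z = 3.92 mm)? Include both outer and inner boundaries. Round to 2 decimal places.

At z = 3.92 mm: the r=2.5 cylinder gives a regular 16-gon of circumradius 2.5 (constant along its height) (perimeter = 2·16·2.500·sin(180°/16) = 15.61 mm). Overall, the cross-section is a single solid region. Total boundary length (outer) = 15.61 mm.

15.61 mm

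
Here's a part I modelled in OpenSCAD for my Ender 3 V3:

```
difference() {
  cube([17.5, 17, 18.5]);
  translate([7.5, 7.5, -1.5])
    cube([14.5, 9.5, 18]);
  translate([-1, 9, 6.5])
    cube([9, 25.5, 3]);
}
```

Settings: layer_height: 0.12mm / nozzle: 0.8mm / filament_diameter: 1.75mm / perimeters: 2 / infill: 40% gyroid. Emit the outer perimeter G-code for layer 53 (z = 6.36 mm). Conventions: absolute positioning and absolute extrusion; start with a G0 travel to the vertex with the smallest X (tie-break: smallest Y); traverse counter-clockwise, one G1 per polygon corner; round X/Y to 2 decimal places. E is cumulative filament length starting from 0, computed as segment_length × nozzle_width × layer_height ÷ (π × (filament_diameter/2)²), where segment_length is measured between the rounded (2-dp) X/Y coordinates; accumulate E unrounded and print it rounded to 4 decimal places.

G0 X0.00 Y0.00 Z6.36
G1 X17.50 Y0.00 E0.6985
G1 X17.50 Y7.50 E0.9978
G1 X7.50 Y7.50 E1.3969
G1 X7.50 Y17.00 E1.7761
G1 X0.00 Y17.00 E2.0754
G1 X0.00 Y0.00 E2.7539

At z = 6.36 mm: the cube (footprint 17.5×17) is included at this height; the 14.5×9.5 cube at (7.5, 7.5) contributes its full rectangle; the cube at (-1, 9) does not reach this height (z outside [6.5, 9.5]); Taking the first minus the rest: starting from the 17.5×17 cube, the 14.5×9.5 cube at (7.5, 7.5) partially overlaps it — only the 95.00 mm² overlap (of its 137.75 mm²) is removed, clipping the outline — 1 connected region. The outline is a single polygon with 6 vertices. Extrusion per mm of travel: 0.8 × 0.12 / (π × 0.875²) = 0.039912. Accumulating E over each segment gives final E = 2.7539.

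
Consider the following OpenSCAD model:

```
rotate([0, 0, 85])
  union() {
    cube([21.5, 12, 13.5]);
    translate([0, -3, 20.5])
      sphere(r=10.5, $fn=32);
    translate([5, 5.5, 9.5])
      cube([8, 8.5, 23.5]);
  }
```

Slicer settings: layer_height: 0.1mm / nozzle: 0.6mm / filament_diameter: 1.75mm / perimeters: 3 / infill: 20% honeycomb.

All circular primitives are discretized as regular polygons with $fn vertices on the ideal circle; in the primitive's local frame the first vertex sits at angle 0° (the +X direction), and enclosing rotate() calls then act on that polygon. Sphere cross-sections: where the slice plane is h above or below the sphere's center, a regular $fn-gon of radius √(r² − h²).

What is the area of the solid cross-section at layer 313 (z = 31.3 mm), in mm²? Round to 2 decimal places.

At z = 31.3 mm: the cube does not reach this height (z outside [0, 13.5]); the sphere at (0, -3) is absent (|z−center|=10.800 > r=10.5); the 8×8.5 cube at (5, 5.5) contributes its full rectangle (area 68.00 mm²); Combining (union): only the 8×8.5 cube at (5, 5.5) is present, so the union is just that shape — area = 68.00 mm²; (whole slice rotated 85° about Z — lengths, areas and connectivity unchanged). Overall, the cross-section is a single solid region. Net area = 68.00 mm².

68.00 mm²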